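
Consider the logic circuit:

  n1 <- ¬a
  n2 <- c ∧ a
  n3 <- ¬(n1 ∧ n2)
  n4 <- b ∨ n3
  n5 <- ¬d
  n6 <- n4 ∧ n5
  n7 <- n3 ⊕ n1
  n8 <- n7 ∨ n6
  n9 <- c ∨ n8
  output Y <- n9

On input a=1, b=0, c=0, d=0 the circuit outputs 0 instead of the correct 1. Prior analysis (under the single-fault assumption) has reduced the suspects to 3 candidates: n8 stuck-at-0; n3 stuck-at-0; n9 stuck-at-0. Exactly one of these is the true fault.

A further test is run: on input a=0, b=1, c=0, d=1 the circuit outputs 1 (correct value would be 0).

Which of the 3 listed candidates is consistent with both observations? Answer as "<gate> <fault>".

Evaluate each candidate on input a=0, b=1, c=0, d=1:
  n8 stuck-at-0: n1=1, n2=0, n3=1, n4=1, n5=0, n6=0, n7=0, n8=0 [stuck-at-0], n9=0 → 0 — eliminated
  n3 stuck-at-0: n1=1, n2=0, n3=0 [stuck-at-0], n4=1, n5=0, n6=0, n7=1, n8=1, n9=1 → 1 — matches
  n9 stuck-at-0: n1=1, n2=0, n3=1, n4=1, n5=0, n6=0, n7=0, n8=0, n9=0 [stuck-at-0] → 0 — eliminated
Only n3 stuck-at-0 reproduces the observed 1.

n3 stuck-at-0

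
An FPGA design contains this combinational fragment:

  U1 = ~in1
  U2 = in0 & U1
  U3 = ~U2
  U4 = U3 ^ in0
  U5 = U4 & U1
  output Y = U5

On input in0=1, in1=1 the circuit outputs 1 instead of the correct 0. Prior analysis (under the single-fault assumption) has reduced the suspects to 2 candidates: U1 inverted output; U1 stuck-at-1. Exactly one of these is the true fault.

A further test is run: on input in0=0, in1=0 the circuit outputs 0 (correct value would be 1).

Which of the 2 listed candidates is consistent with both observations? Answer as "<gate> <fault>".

Evaluate each candidate on input in0=0, in1=0:
  U1 inverted output: U1=0 [inverted output], U2=0, U3=1, U4=1, U5=0 → 0 — matches
  U1 stuck-at-1: U1=1 [stuck-at-1], U2=0, U3=1, U4=1, U5=1 → 1 — eliminated
Only U1 inverted output reproduces the observed 0.

U1 inverted output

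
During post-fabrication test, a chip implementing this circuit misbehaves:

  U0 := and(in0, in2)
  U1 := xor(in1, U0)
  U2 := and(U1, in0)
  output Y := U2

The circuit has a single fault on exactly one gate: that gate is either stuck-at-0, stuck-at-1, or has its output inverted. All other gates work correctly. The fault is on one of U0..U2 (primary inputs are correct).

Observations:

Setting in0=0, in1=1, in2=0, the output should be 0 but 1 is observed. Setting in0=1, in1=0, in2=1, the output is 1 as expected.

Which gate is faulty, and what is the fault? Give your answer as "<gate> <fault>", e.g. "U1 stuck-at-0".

U2 stuck-at-1

Fault-free values for test 1 (in0=0, in1=1, in2=0): U0=0, U1=1, U2=0, giving Y=0. Observed 1.
Test 1: faults giving observed 1 are {U2 stuck-at-1, U2 inverted output}.
Test 2 (in0=1, in1=0, in2=1): fault-free U0=1, U1=1, U2=1 → 1; observed 1. Eliminates U2 inverted output.
Only U2 stuck-at-1 is consistent with every test.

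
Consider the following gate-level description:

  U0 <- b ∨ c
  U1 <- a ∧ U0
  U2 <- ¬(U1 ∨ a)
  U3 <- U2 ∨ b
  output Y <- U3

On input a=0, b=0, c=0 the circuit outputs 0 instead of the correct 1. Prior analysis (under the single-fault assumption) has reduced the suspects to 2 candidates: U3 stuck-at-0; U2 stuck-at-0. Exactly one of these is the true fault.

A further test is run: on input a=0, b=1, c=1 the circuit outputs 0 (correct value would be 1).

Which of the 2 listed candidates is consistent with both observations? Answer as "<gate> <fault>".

U3 stuck-at-0

Evaluate each candidate on input a=0, b=1, c=1:
  U3 stuck-at-0: U0=1, U1=0, U2=1, U3=0 [stuck-at-0] → 0 — matches
  U2 stuck-at-0: U0=1, U1=0, U2=0 [stuck-at-0], U3=1 → 1 — eliminated
Only U3 stuck-at-0 reproduces the observed 0.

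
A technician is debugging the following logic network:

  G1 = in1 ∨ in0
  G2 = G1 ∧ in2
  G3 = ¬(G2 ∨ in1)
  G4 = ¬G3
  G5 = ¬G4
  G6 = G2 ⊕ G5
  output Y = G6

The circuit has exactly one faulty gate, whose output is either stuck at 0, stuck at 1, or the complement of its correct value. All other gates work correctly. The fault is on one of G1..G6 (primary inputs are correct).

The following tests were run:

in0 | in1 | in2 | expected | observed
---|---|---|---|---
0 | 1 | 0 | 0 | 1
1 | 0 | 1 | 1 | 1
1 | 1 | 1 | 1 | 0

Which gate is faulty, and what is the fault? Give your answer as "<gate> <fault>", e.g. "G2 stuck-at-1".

G2 inverted output

Fault-free values for test 1 (in0=0, in1=1, in2=0): G1=1, G2=0, G3=0, G4=1, G5=0, G6=0, giving Y=0. Observed 1.
Test 1: faults giving observed 1 are {G2 stuck-at-1, G2 inverted output, G3 stuck-at-1, G3 inverted output, G4 stuck-at-0, G4 inverted output, G5 stuck-at-1, G5 inverted output, G6 stuck-at-1, G6 inverted output}.
Test 2 (in0=1, in1=0, in2=1): fault-free G1=1, G2=1, G3=0, G4=1, G5=0, G6=1 → 1; observed 1. Eliminates G3 stuck-at-1, G3 inverted output, G4 stuck-at-0, G4 inverted output, G5 stuck-at-1, G5 inverted output, G6 inverted output.
Test 3 (in0=1, in1=1, in2=1): fault-free G1=1, G2=1, G3=0, G4=1, G5=0, G6=1 → 1; observed 0. Eliminates G2 stuck-at-1, G6 stuck-at-1.
Only G2 inverted output is consistent with every test.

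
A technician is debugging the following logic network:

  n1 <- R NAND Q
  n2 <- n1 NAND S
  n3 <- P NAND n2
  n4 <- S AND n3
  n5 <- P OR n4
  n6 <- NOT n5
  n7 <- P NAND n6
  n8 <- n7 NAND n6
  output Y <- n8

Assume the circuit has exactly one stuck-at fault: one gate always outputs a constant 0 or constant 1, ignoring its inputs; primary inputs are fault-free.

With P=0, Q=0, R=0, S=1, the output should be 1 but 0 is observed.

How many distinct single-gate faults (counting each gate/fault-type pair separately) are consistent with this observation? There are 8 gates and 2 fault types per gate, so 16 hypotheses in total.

Fault-free: n1=1, n2=0, n3=1, n4=1, n5=1, n6=0, n7=1, n8=1 → 1. Observed 0.
  n1: none of the 2 fault types match ✗
  n2: none of the 2 fault types match ✗
  n3: stuck-at-0 ✓; others ✗
  n4: stuck-at-0 ✓; others ✗
  n5: stuck-at-0 ✓; others ✗
  n6: stuck-at-1 ✓; others ✗
  n7: none of the 2 fault types match ✗
  n8: stuck-at-0 ✓; others ✗
Consistent faults: {n3 stuck-at-0, n4 stuck-at-0, n5 stuck-at-0, n6 stuck-at-1, n8 stuck-at-0} — 5 in all.

5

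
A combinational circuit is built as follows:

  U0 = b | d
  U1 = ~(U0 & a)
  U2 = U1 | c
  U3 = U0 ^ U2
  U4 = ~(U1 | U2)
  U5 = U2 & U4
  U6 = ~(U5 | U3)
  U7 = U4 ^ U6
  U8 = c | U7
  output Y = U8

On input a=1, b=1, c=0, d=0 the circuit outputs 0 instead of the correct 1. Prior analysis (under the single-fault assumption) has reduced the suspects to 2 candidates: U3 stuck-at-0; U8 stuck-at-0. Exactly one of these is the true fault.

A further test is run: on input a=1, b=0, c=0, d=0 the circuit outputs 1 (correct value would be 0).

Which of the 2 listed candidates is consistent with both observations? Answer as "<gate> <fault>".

Evaluate each candidate on input a=1, b=0, c=0, d=0:
  U3 stuck-at-0: U0=0, U1=1, U2=1, U3=0 [stuck-at-0], U4=0, U5=0, U6=1, U7=1, U8=1 → 1 — matches
  U8 stuck-at-0: U0=0, U1=1, U2=1, U3=1, U4=0, U5=0, U6=0, U7=0, U8=0 [stuck-at-0] → 0 — eliminated
Only U3 stuck-at-0 reproduces the observed 1.

U3 stuck-at-0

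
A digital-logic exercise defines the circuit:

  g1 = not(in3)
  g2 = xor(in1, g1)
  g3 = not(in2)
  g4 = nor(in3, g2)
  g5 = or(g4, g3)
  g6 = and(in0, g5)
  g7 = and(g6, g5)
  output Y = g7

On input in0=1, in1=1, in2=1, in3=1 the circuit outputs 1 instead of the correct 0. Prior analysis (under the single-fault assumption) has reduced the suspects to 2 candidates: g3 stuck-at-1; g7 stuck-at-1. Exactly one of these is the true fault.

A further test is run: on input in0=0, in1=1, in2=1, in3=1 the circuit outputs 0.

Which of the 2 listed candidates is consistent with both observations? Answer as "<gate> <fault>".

Evaluate each candidate on input in0=0, in1=1, in2=1, in3=1:
  g3 stuck-at-1: g1=0, g2=1, g3=1 [stuck-at-1], g4=0, g5=1, g6=0, g7=0 → 0 — matches
  g7 stuck-at-1: g1=0, g2=1, g3=0, g4=0, g5=0, g6=0, g7=1 [stuck-at-1] → 1 — eliminated
Only g3 stuck-at-1 reproduces the observed 0.

g3 stuck-at-1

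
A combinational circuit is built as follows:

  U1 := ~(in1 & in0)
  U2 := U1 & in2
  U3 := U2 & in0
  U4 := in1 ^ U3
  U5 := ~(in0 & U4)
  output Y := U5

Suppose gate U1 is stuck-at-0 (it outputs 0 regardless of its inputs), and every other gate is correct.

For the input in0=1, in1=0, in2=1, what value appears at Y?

1

Propagate with U1 forced: U1=0 [stuck-at-0], U2=0, U3=0, U4=0, U5=1.
So Y = 1. (Without the fault it would be 0.)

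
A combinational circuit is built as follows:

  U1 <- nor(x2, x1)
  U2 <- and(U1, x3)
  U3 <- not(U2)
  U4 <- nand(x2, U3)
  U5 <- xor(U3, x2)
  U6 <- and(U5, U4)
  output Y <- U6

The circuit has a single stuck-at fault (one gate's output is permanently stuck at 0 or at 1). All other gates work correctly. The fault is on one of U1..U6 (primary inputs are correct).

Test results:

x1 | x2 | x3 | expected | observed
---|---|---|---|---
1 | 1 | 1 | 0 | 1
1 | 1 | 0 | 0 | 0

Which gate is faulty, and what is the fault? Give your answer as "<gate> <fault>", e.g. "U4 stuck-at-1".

Fault-free values for test 1 (x1=1, x2=1, x3=1): U1=0, U2=0, U3=1, U4=0, U5=0, U6=0, giving Y=0. Observed 1.
Test 1: faults giving observed 1 are {U1 stuck-at-1, U2 stuck-at-1, U3 stuck-at-0, U6 stuck-at-1}.
Test 2 (x1=1, x2=1, x3=0): fault-free U1=0, U2=0, U3=1, U4=0, U5=0, U6=0 → 0; observed 0. Eliminates U2 stuck-at-1, U3 stuck-at-0, U6 stuck-at-1.
Only U1 stuck-at-1 is consistent with every test.

U1 stuck-at-1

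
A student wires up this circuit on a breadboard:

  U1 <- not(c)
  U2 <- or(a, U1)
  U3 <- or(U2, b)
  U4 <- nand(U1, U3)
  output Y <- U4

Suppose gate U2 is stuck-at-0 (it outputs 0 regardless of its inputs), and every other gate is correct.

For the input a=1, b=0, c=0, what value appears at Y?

1

Propagate with U2 forced: U1=1, U2=0 [stuck-at-0], U3=0, U4=1.
So Y = 1. (Without the fault it would be 0.)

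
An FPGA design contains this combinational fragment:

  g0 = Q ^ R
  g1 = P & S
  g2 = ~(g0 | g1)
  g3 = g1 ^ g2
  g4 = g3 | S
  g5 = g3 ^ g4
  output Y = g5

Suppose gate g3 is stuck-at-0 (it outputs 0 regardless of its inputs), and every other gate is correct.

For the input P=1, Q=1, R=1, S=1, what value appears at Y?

1

Propagate with g3 forced: g0=0, g1=1, g2=0, g3=0 [stuck-at-0], g4=1, g5=1.
So Y = 1. (Without the fault it would be 0.)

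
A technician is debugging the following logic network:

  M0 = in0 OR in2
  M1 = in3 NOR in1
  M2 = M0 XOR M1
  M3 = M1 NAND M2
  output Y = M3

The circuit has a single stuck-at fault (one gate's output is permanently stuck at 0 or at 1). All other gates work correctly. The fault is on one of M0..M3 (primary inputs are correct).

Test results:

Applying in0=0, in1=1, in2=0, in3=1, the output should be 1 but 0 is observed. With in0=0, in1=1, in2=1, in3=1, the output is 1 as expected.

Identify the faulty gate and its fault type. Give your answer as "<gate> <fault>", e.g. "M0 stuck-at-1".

Fault-free values for test 1 (in0=0, in1=1, in2=0, in3=1): M0=0, M1=0, M2=0, M3=1, giving Y=1. Observed 0.
Test 1: faults giving observed 0 are {M1 stuck-at-1, M3 stuck-at-0}.
Test 2 (in0=0, in1=1, in2=1, in3=1): fault-free M0=1, M1=0, M2=1, M3=1 → 1; observed 1. Eliminates M3 stuck-at-0.
Only M1 stuck-at-1 is consistent with every test.

M1 stuck-at-1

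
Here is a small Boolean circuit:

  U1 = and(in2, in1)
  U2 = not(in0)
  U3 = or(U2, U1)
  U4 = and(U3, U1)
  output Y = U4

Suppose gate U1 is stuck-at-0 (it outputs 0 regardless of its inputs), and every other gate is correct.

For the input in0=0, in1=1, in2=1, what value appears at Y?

Propagate with U1 forced: U1=0 [stuck-at-0], U2=1, U3=1, U4=0.
So Y = 0. (Without the fault it would be 1.)

0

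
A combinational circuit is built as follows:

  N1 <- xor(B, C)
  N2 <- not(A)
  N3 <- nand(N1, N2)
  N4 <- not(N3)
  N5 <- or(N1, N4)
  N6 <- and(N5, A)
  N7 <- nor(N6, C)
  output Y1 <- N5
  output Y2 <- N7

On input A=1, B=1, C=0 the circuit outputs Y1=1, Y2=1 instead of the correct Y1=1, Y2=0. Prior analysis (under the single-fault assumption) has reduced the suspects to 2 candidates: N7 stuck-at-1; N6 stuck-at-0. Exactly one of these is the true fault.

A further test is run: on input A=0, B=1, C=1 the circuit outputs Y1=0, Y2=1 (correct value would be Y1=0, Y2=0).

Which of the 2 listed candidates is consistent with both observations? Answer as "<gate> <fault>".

N7 stuck-at-1

Evaluate each candidate on input A=0, B=1, C=1:
  N7 stuck-at-1: N1=0, N2=1, N3=1, N4=0, N5=0, N6=0, N7=1 [stuck-at-1] → Y1=0, Y2=1 — matches
  N6 stuck-at-0: N1=0, N2=1, N3=1, N4=0, N5=0, N6=0 [stuck-at-0], N7=0 → Y1=0, Y2=0 — eliminated
Only N7 stuck-at-1 reproduces the observed Y1=0, Y2=1.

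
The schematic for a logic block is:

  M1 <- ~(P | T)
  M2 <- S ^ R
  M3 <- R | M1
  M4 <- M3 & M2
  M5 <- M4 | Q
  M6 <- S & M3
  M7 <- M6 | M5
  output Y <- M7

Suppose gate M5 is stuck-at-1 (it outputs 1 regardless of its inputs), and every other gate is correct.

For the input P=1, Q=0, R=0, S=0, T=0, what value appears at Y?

Propagate with M5 forced: M1=0, M2=0, M3=0, M4=0, M5=1 [stuck-at-1], M6=0, M7=1.
So Y = 1. (Without the fault it would be 0.)

1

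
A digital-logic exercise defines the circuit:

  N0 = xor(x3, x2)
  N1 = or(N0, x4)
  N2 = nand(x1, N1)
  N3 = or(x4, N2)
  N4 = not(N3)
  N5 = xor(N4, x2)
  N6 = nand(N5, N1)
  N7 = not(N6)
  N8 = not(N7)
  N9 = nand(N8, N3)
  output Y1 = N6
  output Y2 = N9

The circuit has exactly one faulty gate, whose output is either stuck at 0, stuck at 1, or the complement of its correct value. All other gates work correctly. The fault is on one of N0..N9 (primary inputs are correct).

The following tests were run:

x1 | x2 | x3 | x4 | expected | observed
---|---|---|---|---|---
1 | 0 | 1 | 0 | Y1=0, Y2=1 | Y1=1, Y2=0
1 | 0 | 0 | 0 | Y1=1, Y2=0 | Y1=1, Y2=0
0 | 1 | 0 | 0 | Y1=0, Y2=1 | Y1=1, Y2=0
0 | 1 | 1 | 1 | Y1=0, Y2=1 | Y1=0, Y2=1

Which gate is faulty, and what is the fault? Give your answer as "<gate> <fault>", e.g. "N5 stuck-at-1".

Fault-free values for test 1 (x1=1, x2=0, x3=1, x4=0): N0=1, N1=1, N2=0, N3=0, N4=1, N5=1, N6=0, N7=1, N8=0, N9=1, giving Y1=0, Y2=1. Observed Y1=1, Y2=0.
Test 1: faults giving observed Y1=1, Y2=0 are {N0 stuck-at-0, N0 inverted output, N1 stuck-at-0, N1 inverted output, N2 stuck-at-1, N2 inverted output, N3 stuck-at-1, N3 inverted output}.
Test 2 (x1=1, x2=0, x3=0, x4=0): fault-free N0=0, N1=0, N2=1, N3=1, N4=0, N5=0, N6=1, N7=0, N8=1, N9=0 → Y1=1, Y2=0; observed Y1=1, Y2=0. Eliminates N0 inverted output, N1 inverted output, N2 inverted output, N3 inverted output.
Test 3 (x1=0, x2=1, x3=0, x4=0): fault-free N0=1, N1=1, N2=1, N3=1, N4=0, N5=1, N6=0, N7=1, N8=0, N9=1 → Y1=0, Y2=1; observed Y1=1, Y2=0. Eliminates N2 stuck-at-1, N3 stuck-at-1.
Test 4 (x1=0, x2=1, x3=1, x4=1): fault-free N0=0, N1=1, N2=1, N3=1, N4=0, N5=1, N6=0, N7=1, N8=0, N9=1 → Y1=0, Y2=1; observed Y1=0, Y2=1. Eliminates N1 stuck-at-0.
Only N0 stuck-at-0 is consistent with every test.

N0 stuck-at-0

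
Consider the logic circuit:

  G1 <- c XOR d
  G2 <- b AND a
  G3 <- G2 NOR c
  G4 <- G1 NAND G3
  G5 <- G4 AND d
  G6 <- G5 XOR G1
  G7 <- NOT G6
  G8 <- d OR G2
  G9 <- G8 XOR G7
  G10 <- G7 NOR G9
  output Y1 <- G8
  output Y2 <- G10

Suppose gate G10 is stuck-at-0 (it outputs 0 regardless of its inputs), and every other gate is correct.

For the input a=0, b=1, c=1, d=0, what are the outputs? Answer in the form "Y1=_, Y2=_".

Y1=0, Y2=0

Propagate with G10 forced: G1=1, G2=0, G3=0, G4=1, G5=0, G6=1, G7=0, G8=0, G9=0, G10=0 [stuck-at-0].
So the outputs are Y1=0, Y2=0. (Without the fault they would be Y1=0, Y2=1.)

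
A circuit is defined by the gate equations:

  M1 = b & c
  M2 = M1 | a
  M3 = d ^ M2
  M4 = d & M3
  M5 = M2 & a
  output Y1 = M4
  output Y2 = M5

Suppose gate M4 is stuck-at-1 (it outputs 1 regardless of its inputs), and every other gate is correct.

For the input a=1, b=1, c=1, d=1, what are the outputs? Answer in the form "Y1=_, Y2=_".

Y1=1, Y2=1

Propagate with M4 forced: M1=1, M2=1, M3=0, M4=1 [stuck-at-1], M5=1.
So the outputs are Y1=1, Y2=1. (Without the fault they would be Y1=0, Y2=1.)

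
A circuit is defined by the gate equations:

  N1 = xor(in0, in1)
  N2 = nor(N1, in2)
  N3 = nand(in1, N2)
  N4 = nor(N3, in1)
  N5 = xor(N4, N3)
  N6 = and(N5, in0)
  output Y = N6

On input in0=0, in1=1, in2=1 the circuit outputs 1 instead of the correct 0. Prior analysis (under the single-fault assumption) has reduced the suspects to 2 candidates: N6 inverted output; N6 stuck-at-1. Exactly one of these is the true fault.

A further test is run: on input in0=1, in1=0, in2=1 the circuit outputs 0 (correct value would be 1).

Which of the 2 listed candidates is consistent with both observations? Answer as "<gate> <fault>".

N6 inverted output

Evaluate each candidate on input in0=1, in1=0, in2=1:
  N6 inverted output: N1=1, N2=0, N3=1, N4=0, N5=1, N6=0 [inverted output] → 0 — matches
  N6 stuck-at-1: N1=1, N2=0, N3=1, N4=0, N5=1, N6=1 [stuck-at-1] → 1 — eliminated
Only N6 inverted output reproduces the observed 0.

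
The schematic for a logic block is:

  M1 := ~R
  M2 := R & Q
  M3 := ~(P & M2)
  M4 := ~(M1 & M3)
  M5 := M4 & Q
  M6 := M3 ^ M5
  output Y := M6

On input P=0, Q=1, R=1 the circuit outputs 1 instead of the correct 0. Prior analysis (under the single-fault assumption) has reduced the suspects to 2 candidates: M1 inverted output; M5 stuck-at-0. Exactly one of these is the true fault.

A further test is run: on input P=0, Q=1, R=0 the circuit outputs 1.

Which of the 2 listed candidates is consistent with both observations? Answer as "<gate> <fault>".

Evaluate each candidate on input P=0, Q=1, R=0:
  M1 inverted output: M1=0 [inverted output], M2=0, M3=1, M4=1, M5=1, M6=0 → 0 — eliminated
  M5 stuck-at-0: M1=1, M2=0, M3=1, M4=0, M5=0 [stuck-at-0], M6=1 → 1 — matches
Only M5 stuck-at-0 reproduces the observed 1.

M5 stuck-at-0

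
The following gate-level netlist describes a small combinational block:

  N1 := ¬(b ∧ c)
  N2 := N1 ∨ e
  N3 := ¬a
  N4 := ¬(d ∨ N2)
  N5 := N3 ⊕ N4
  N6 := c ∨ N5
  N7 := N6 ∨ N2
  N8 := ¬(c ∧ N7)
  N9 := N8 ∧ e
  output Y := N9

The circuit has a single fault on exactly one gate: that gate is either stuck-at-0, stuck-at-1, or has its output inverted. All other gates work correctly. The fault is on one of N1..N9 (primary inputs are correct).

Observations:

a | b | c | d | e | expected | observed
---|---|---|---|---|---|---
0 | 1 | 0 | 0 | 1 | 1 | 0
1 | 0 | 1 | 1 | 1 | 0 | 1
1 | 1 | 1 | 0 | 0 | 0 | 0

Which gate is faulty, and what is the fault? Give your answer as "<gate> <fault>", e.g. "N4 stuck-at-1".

N8 inverted output

Fault-free values for test 1 (a=0, b=1, c=0, d=0, e=1): N1=1, N2=1, N3=1, N4=0, N5=1, N6=1, N7=1, N8=1, N9=1, giving Y=1. Observed 0.
Test 1: faults giving observed 0 are {N8 stuck-at-0, N8 inverted output, N9 stuck-at-0, N9 inverted output}.
Test 2 (a=1, b=0, c=1, d=1, e=1): fault-free N1=1, N2=1, N3=0, N4=0, N5=0, N6=1, N7=1, N8=0, N9=0 → 0; observed 1. Eliminates N8 stuck-at-0, N9 stuck-at-0.
Test 3 (a=1, b=1, c=1, d=0, e=0): fault-free N1=0, N2=0, N3=0, N4=1, N5=1, N6=1, N7=1, N8=0, N9=0 → 0; observed 0. Eliminates N9 inverted output.
Only N8 inverted output is consistent with every test.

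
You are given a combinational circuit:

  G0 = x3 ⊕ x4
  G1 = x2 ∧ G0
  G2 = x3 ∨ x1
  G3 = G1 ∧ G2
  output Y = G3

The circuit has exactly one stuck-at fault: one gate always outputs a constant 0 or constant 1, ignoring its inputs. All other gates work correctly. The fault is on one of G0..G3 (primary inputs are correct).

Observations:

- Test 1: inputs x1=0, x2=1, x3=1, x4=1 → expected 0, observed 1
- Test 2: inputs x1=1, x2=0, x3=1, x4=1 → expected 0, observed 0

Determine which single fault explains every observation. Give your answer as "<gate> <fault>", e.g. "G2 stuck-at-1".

Fault-free values for test 1 (x1=0, x2=1, x3=1, x4=1): G0=0, G1=0, G2=1, G3=0, giving Y=0. Observed 1.
Test 1: faults giving observed 1 are {G0 stuck-at-1, G1 stuck-at-1, G3 stuck-at-1}.
Test 2 (x1=1, x2=0, x3=1, x4=1): fault-free G0=0, G1=0, G2=1, G3=0 → 0; observed 0. Eliminates G1 stuck-at-1, G3 stuck-at-1.
Only G0 stuck-at-1 is consistent with every test.

G0 stuck-at-1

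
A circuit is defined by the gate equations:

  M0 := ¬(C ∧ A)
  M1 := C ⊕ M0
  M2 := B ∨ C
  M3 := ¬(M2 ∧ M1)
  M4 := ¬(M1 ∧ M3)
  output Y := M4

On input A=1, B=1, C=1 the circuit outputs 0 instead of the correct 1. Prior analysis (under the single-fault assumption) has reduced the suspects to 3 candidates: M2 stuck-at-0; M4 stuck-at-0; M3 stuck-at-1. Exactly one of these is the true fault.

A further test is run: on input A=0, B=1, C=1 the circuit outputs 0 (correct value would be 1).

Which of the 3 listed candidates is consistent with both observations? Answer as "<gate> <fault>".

M4 stuck-at-0

Evaluate each candidate on input A=0, B=1, C=1:
  M2 stuck-at-0: M0=1, M1=0, M2=0 [stuck-at-0], M3=1, M4=1 → 1 — eliminated
  M4 stuck-at-0: M0=1, M1=0, M2=1, M3=1, M4=0 [stuck-at-0] → 0 — matches
  M3 stuck-at-1: M0=1, M1=0, M2=1, M3=1 [stuck-at-1], M4=1 → 1 — eliminated
Only M4 stuck-at-0 reproduces the observed 0.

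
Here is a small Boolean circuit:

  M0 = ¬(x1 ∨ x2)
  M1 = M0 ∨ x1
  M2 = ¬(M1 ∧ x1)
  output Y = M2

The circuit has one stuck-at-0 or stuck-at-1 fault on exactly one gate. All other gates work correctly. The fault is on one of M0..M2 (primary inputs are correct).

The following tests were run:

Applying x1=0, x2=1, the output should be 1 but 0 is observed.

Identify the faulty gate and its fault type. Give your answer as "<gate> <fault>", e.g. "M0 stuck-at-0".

M2 stuck-at-0

Fault-free values for test 1 (x1=0, x2=1): M0=0, M1=0, M2=1, giving Y=1. Observed 0.
Test 1: faults giving observed 0 are {M2 stuck-at-0}.
Only M2 stuck-at-0 is consistent with every test.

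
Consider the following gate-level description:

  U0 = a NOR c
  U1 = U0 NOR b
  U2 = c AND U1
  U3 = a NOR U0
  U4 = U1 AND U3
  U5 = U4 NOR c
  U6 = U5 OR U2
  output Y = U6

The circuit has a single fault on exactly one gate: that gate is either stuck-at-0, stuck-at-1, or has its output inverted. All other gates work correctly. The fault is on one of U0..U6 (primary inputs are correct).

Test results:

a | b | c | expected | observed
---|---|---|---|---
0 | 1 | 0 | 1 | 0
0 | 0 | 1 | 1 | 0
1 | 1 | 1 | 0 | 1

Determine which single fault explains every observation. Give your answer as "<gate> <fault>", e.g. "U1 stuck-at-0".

U6 inverted output

Fault-free values for test 1 (a=0, b=1, c=0): U0=1, U1=0, U2=0, U3=0, U4=0, U5=1, U6=1, giving Y=1. Observed 0.
Test 1: faults giving observed 0 are {U4 stuck-at-1, U4 inverted output, U5 stuck-at-0, U5 inverted output, U6 stuck-at-0, U6 inverted output}.
Test 2 (a=0, b=0, c=1): fault-free U0=0, U1=1, U2=1, U3=1, U4=1, U5=0, U6=1 → 1; observed 0. Eliminates U4 stuck-at-1, U4 inverted output, U5 stuck-at-0, U5 inverted output.
Test 3 (a=1, b=1, c=1): fault-free U0=0, U1=0, U2=0, U3=0, U4=0, U5=0, U6=0 → 0; observed 1. Eliminates U6 stuck-at-0.
Only U6 inverted output is consistent with every test.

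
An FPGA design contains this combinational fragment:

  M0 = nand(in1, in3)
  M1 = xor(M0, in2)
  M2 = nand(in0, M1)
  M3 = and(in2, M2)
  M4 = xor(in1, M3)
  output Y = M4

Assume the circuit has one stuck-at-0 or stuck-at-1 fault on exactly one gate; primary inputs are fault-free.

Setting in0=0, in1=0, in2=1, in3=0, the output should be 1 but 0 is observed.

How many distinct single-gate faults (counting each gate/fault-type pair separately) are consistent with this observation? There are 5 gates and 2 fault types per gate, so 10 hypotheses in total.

3

Fault-free: M0=1, M1=0, M2=1, M3=1, M4=1 → 1. Observed 0.
  M0 stuck-at-0: output 1 ✗
  M0 stuck-at-1: output 1 ✗
  M1 stuck-at-0: output 1 ✗
  M1 stuck-at-1: output 1 ✗
  M2 stuck-at-0: output 0 ✓
  M2 stuck-at-1: output 1 ✗
  M3 stuck-at-0: output 0 ✓
  M3 stuck-at-1: output 1 ✗
  M4 stuck-at-0: output 0 ✓
  M4 stuck-at-1: output 1 ✗
Consistent faults: {M2 stuck-at-0, M3 stuck-at-0, M4 stuck-at-0} — 3 in all.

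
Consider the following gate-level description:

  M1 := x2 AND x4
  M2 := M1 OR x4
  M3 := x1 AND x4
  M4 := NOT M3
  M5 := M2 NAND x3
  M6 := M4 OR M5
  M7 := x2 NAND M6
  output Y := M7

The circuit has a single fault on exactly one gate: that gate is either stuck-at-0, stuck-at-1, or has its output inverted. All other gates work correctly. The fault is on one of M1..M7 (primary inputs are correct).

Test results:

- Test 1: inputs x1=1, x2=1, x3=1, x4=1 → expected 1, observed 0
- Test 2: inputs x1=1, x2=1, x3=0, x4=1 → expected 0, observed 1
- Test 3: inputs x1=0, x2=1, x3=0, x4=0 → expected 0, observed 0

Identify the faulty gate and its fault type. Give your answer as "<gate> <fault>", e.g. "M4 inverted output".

M5 inverted output

Fault-free values for test 1 (x1=1, x2=1, x3=1, x4=1): M1=1, M2=1, M3=1, M4=0, M5=0, M6=0, M7=1, giving Y=1. Observed 0.
Test 1: faults giving observed 0 are {M2 stuck-at-0, M2 inverted output, M3 stuck-at-0, M3 inverted output, M4 stuck-at-1, M4 inverted output, M5 stuck-at-1, M5 inverted output, M6 stuck-at-1, M6 inverted output, M7 stuck-at-0, M7 inverted output}.
Test 2 (x1=1, x2=1, x3=0, x4=1): fault-free M1=1, M2=1, M3=1, M4=0, M5=1, M6=1, M7=0 → 0; observed 1. Eliminates M2 stuck-at-0, M2 inverted output, M3 stuck-at-0, M3 inverted output, M4 stuck-at-1, M4 inverted output, M5 stuck-at-1, M6 stuck-at-1, M7 stuck-at-0.
Test 3 (x1=0, x2=1, x3=0, x4=0): fault-free M1=0, M2=0, M3=0, M4=1, M5=1, M6=1, M7=0 → 0; observed 0. Eliminates M6 inverted output, M7 inverted output.
Only M5 inverted output is consistent with every test.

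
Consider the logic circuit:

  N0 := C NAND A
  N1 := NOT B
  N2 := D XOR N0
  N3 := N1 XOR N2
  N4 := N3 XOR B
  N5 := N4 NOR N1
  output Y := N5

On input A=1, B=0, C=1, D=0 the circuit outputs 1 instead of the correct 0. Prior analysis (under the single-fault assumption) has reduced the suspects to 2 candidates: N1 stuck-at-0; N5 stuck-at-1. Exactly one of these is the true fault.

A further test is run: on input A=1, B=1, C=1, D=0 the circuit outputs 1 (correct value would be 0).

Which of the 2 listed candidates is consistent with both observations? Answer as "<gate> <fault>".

N5 stuck-at-1

Evaluate each candidate on input A=1, B=1, C=1, D=0:
  N1 stuck-at-0: N0=0, N1=0 [stuck-at-0], N2=0, N3=0, N4=1, N5=0 → 0 — eliminated
  N5 stuck-at-1: N0=0, N1=0, N2=0, N3=0, N4=1, N5=1 [stuck-at-1] → 1 — matches
Only N5 stuck-at-1 reproduces the observed 1.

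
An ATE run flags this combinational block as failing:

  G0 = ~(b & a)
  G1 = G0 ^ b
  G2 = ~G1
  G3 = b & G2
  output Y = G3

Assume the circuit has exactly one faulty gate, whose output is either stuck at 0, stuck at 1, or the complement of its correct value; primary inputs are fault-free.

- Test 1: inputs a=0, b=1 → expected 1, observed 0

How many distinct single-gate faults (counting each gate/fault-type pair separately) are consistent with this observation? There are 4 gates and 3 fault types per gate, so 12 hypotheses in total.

8

Fault-free: G0=1, G1=0, G2=1, G3=1 → 1. Observed 0.
  G0 stuck-at-0: output 0 ✓
  G0 stuck-at-1: output 1 ✗
  G0 inverted output: output 0 ✓
  G1 stuck-at-0: output 1 ✗
  G1 stuck-at-1: output 0 ✓
  G1 inverted output: output 0 ✓
  G2 stuck-at-0: output 0 ✓
  G2 stuck-at-1: output 1 ✗
  G2 inverted output: output 0 ✓
  G3 stuck-at-0: output 0 ✓
  G3 stuck-at-1: output 1 ✗
  G3 inverted output: output 0 ✓
Consistent faults: {G0 stuck-at-0, G0 inverted output, G1 stuck-at-1, G1 inverted output, G2 stuck-at-0, G2 inverted output, G3 stuck-at-0, G3 inverted output} — 8 in all.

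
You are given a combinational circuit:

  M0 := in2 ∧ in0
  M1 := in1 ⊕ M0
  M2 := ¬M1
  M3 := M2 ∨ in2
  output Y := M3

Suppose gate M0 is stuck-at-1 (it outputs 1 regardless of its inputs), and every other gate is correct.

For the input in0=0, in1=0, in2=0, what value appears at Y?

Propagate with M0 forced: M0=1 [stuck-at-1], M1=1, M2=0, M3=0.
So Y = 0. (Without the fault it would be 1.)

0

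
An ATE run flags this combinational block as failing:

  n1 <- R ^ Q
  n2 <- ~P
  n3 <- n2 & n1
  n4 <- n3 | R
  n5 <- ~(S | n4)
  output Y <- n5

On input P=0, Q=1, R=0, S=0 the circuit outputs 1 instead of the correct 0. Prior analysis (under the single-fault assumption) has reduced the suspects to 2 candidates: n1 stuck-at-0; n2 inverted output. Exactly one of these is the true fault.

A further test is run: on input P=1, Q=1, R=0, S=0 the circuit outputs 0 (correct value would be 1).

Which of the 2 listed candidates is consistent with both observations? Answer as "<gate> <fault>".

n2 inverted output

Evaluate each candidate on input P=1, Q=1, R=0, S=0:
  n1 stuck-at-0: n1=0 [stuck-at-0], n2=0, n3=0, n4=0, n5=1 → 1 — eliminated
  n2 inverted output: n1=1, n2=1 [inverted output], n3=1, n4=1, n5=0 → 0 — matches
Only n2 inverted output reproduces the observed 0.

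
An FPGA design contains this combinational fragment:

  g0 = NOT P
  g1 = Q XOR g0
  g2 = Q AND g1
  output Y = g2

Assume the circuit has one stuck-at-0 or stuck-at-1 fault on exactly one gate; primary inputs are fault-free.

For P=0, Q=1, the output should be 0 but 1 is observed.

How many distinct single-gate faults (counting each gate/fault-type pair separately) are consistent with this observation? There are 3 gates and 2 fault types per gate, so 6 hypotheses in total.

3

Fault-free: g0=1, g1=0, g2=0 → 0. Observed 1.
  g0 stuck-at-0: output 1 ✓
  g0 stuck-at-1: output 0 ✗
  g1 stuck-at-0: output 0 ✗
  g1 stuck-at-1: output 1 ✓
  g2 stuck-at-0: output 0 ✗
  g2 stuck-at-1: output 1 ✓
Consistent faults: {g0 stuck-at-0, g1 stuck-at-1, g2 stuck-at-1} — 3 in all.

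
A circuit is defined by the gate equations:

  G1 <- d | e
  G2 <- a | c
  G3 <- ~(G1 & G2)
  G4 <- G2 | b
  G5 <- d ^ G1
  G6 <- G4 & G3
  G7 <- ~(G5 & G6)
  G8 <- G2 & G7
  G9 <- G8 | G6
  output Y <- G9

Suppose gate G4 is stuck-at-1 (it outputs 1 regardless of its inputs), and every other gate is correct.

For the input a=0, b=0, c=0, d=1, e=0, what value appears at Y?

Propagate with G4 forced: G1=1, G2=0, G3=1, G4=1 [stuck-at-1], G5=0, G6=1, G7=1, G8=0, G9=1.
So Y = 1. (Without the fault it would be 0.)

1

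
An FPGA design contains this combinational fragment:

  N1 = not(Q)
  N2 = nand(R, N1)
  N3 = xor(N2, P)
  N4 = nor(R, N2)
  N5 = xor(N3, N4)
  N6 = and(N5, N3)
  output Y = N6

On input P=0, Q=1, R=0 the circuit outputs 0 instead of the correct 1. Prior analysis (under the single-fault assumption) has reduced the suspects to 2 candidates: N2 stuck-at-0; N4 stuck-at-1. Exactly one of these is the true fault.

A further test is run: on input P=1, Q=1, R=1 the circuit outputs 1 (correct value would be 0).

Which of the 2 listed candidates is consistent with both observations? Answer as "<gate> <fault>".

N2 stuck-at-0

Evaluate each candidate on input P=1, Q=1, R=1:
  N2 stuck-at-0: N1=0, N2=0 [stuck-at-0], N3=1, N4=0, N5=1, N6=1 → 1 — matches
  N4 stuck-at-1: N1=0, N2=1, N3=0, N4=1 [stuck-at-1], N5=1, N6=0 → 0 — eliminated
Only N2 stuck-at-0 reproduces the observed 1.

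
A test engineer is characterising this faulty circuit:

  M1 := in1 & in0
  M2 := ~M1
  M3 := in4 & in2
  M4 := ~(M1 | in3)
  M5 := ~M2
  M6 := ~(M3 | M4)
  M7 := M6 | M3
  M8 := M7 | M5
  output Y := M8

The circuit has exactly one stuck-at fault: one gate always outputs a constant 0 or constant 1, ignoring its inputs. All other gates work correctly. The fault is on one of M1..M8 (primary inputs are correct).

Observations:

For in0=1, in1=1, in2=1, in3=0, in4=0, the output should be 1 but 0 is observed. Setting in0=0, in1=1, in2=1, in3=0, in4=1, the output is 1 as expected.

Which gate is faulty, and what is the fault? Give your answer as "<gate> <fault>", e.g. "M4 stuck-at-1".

Fault-free values for test 1 (in0=1, in1=1, in2=1, in3=0, in4=0): M1=1, M2=0, M3=0, M4=0, M5=1, M6=1, M7=1, M8=1, giving Y=1. Observed 0.
Test 1: faults giving observed 0 are {M1 stuck-at-0, M8 stuck-at-0}.
Test 2 (in0=0, in1=1, in2=1, in3=0, in4=1): fault-free M1=0, M2=1, M3=1, M4=1, M5=0, M6=0, M7=1, M8=1 → 1; observed 1. Eliminates M8 stuck-at-0.
Only M1 stuck-at-0 is consistent with every test.

M1 stuck-at-0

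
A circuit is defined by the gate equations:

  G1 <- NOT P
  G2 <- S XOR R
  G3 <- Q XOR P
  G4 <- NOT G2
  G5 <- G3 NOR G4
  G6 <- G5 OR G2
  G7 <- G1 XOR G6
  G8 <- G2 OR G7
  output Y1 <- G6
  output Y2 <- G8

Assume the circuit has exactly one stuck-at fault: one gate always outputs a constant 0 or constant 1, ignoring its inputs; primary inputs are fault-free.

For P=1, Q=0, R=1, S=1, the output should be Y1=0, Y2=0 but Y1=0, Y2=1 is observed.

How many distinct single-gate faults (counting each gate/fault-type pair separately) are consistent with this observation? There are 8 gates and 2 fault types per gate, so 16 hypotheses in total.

Fault-free: G1=0, G2=0, G3=1, G4=1, G5=0, G6=0, G7=0, G8=0 → Y1=0, Y2=0. Observed Y1=0, Y2=1.
  G1: stuck-at-1 ✓; others ✗
  G2: none of the 2 fault types match ✗
  G3: none of the 2 fault types match ✗
  G4: none of the 2 fault types match ✗
  G5: none of the 2 fault types match ✗
  G6: none of the 2 fault types match ✗
  G7: stuck-at-1 ✓; others ✗
  G8: stuck-at-1 ✓; others ✗
Consistent faults: {G1 stuck-at-1, G7 stuck-at-1, G8 stuck-at-1} — 3 in all.

3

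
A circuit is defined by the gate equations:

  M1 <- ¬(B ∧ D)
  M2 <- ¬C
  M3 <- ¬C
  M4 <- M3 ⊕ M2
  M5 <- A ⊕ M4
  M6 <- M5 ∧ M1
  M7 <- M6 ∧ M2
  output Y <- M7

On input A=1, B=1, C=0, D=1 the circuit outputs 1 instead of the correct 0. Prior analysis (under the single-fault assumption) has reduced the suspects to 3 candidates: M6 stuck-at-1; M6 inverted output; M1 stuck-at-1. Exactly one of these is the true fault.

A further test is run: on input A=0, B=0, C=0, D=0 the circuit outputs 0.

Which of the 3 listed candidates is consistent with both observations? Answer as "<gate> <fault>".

Evaluate each candidate on input A=0, B=0, C=0, D=0:
  M6 stuck-at-1: M1=1, M2=1, M3=1, M4=0, M5=0, M6=1 [stuck-at-1], M7=1 → 1 — eliminated
  M6 inverted output: M1=1, M2=1, M3=1, M4=0, M5=0, M6=1 [inverted output], M7=1 → 1 — eliminated
  M1 stuck-at-1: M1=1 [stuck-at-1], M2=1, M3=1, M4=0, M5=0, M6=0, M7=0 → 0 — matches
Only M1 stuck-at-1 reproduces the observed 0.

M1 stuck-at-1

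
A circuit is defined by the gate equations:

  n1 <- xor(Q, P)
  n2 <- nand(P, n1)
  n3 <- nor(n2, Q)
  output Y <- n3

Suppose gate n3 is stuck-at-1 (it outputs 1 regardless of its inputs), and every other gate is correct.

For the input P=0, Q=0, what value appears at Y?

Propagate with n3 forced: n1=0, n2=1, n3=1 [stuck-at-1].
So Y = 1. (Without the fault it would be 0.)

1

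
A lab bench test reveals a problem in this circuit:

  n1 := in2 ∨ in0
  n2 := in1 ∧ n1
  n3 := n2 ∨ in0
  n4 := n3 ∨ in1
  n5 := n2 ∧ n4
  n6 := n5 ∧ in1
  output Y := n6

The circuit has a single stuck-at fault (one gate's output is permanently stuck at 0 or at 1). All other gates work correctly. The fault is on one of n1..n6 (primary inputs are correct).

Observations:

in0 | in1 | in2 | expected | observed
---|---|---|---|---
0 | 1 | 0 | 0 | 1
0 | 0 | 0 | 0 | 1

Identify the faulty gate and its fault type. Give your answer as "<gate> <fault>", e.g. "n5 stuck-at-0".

n6 stuck-at-1

Fault-free values for test 1 (in0=0, in1=1, in2=0): n1=0, n2=0, n3=0, n4=1, n5=0, n6=0, giving Y=0. Observed 1.
Test 1: faults giving observed 1 are {n1 stuck-at-1, n2 stuck-at-1, n5 stuck-at-1, n6 stuck-at-1}.
Test 2 (in0=0, in1=0, in2=0): fault-free n1=0, n2=0, n3=0, n4=0, n5=0, n6=0 → 0; observed 1. Eliminates n1 stuck-at-1, n2 stuck-at-1, n5 stuck-at-1.
Only n6 stuck-at-1 is consistent with every test.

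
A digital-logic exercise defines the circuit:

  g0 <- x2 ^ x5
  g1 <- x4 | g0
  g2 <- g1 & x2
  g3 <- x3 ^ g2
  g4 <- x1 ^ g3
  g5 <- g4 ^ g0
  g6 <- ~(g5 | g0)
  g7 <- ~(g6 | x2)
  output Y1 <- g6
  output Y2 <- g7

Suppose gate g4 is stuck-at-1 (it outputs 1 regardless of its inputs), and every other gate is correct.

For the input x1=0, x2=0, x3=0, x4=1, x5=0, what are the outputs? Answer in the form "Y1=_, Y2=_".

Propagate with g4 forced: g0=0, g1=1, g2=0, g3=0, g4=1 [stuck-at-1], g5=1, g6=0, g7=1.
So the outputs are Y1=0, Y2=1. (Without the fault they would be Y1=1, Y2=0.)

Y1=0, Y2=1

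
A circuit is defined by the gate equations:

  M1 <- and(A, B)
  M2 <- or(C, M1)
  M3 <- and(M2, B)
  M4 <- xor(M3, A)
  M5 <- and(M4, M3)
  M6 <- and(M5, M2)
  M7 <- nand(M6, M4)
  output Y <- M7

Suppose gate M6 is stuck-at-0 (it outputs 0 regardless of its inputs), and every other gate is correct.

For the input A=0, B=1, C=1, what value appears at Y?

Propagate with M6 forced: M1=0, M2=1, M3=1, M4=1, M5=1, M6=0 [stuck-at-0], M7=1.
So Y = 1. (Without the fault it would be 0.)

1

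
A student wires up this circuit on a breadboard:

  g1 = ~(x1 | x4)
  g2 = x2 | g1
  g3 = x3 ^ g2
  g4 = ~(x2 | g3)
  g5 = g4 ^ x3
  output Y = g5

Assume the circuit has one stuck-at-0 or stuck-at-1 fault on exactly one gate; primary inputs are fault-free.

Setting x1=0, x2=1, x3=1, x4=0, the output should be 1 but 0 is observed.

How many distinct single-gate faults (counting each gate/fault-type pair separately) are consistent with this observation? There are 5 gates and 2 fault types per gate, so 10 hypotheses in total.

Fault-free: g1=1, g2=1, g3=0, g4=0, g5=1 → 1. Observed 0.
  g1 stuck-at-0: output 1 ✗
  g1 stuck-at-1: output 1 ✗
  g2 stuck-at-0: output 1 ✗
  g2 stuck-at-1: output 1 ✗
  g3 stuck-at-0: output 1 ✗
  g3 stuck-at-1: output 1 ✗
  g4 stuck-at-0: output 1 ✗
  g4 stuck-at-1: output 0 ✓
  g5 stuck-at-0: output 0 ✓
  g5 stuck-at-1: output 1 ✗
Consistent faults: {g4 stuck-at-1, g5 stuck-at-0} — 2 in all.

2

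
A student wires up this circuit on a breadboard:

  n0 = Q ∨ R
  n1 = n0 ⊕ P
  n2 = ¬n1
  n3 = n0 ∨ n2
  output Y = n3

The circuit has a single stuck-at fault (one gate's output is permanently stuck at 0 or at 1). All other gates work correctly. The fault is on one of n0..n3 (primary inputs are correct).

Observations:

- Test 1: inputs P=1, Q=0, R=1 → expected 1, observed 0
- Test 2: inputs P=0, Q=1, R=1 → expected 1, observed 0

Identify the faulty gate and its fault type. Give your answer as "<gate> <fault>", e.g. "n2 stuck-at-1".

n3 stuck-at-0

Fault-free values for test 1 (P=1, Q=0, R=1): n0=1, n1=0, n2=1, n3=1, giving Y=1. Observed 0.
Test 1: faults giving observed 0 are {n0 stuck-at-0, n3 stuck-at-0}.
Test 2 (P=0, Q=1, R=1): fault-free n0=1, n1=1, n2=0, n3=1 → 1; observed 0. Eliminates n0 stuck-at-0.
Only n3 stuck-at-0 is consistent with every test.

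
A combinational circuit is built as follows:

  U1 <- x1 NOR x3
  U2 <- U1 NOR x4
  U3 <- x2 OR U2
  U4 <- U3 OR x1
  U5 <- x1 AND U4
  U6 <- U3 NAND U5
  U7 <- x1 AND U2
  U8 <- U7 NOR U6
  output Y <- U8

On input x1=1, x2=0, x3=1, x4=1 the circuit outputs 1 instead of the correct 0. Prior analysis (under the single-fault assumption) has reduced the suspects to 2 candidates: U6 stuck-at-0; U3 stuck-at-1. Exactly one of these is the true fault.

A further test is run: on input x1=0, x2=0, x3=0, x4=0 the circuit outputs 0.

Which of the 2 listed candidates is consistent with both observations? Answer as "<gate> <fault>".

U3 stuck-at-1

Evaluate each candidate on input x1=0, x2=0, x3=0, x4=0:
  U6 stuck-at-0: U1=1, U2=0, U3=0, U4=0, U5=0, U6=0 [stuck-at-0], U7=0, U8=1 → 1 — eliminated
  U3 stuck-at-1: U1=1, U2=0, U3=1 [stuck-at-1], U4=1, U5=0, U6=1, U7=0, U8=0 → 0 — matches
Only U3 stuck-at-1 reproduces the observed 0.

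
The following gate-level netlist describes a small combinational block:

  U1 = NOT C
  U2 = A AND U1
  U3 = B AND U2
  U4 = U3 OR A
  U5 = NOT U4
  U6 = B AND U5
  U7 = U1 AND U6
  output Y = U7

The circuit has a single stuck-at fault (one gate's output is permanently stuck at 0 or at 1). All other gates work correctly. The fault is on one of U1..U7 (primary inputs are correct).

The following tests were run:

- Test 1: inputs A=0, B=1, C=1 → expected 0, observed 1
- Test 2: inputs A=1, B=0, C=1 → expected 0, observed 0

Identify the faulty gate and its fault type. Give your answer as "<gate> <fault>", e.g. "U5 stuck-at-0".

U1 stuck-at-1

Fault-free values for test 1 (A=0, B=1, C=1): U1=0, U2=0, U3=0, U4=0, U5=1, U6=1, U7=0, giving Y=0. Observed 1.
Test 1: faults giving observed 1 are {U1 stuck-at-1, U7 stuck-at-1}.
Test 2 (A=1, B=0, C=1): fault-free U1=0, U2=0, U3=0, U4=1, U5=0, U6=0, U7=0 → 0; observed 0. Eliminates U7 stuck-at-1.
Only U1 stuck-at-1 is consistent with every test.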